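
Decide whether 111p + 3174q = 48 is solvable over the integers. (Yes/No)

By Bézout, 111p + 3174q = 48 has integer solutions iff gcd(111, 3174) | 48.
Euclid: 3174 = 28·111 + 66; 111 = 1·66 + 45; 66 = 1·45 + 21; 45 = 2·21 + 3; 21 = 7·3 + 0. gcd = 3; 48 mod 3 = 0. Yes.

Yes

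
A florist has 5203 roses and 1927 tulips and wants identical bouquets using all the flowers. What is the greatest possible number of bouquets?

5203 = 11² · 43
1927 = 41 · 47
Common: 1 = 1

1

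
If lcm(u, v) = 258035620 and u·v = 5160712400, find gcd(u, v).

gcd·lcm = product, so gcd = 5160712400/258035620 = 20.

20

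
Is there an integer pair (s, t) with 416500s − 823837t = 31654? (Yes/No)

Yes

By Bézout, 416500s − 823837t = 31654 has integer solutions iff gcd(416500, 823837) | 31654.
Euclid: 823837 = 1·416500 + 407337; 416500 = 1·407337 + 9163; 407337 = 44·9163 + 4165; 9163 = 2·4165 + 833; 4165 = 5·833 + 0. gcd = 833; 31654 mod 833 = 0. Yes.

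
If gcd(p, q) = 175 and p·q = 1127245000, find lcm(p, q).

For any two positive integers, gcd × lcm equals their product. Hence lcm = 1127245000 / 175 = 6441400.

6441400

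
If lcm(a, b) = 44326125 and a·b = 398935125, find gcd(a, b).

9

From gcd × lcm = ab: gcd = 398935125 / 44326125 = 9.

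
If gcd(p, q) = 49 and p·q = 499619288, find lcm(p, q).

10196312

Since gcd(p,q)·lcm(p,q) = pq, lcm = 499619288/49 = 10196312.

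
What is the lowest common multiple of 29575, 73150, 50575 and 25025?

3572719150

lcm(29575, 73150) = 29575·73150/gcd = 2163411250/175 = 12362350
lcm(12362350, 50575) = 12362350·50575/gcd = 625225851250/175 = 3572719150
lcm(3572719150, 25025) = 3572719150·25025/gcd = 89407296728750/25025 = 3572719150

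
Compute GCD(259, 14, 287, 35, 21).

gcd(259, 14): 259 = 18·14 + 7; 14 = 2·7 + 0 → 7
gcd(7, 287): 287 = 41·7 + 0 → 7
gcd(7, 35): 35 = 5·7 + 0 → 7
gcd(7, 21): 21 = 3·7 + 0 → 7

7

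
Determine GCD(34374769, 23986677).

Euclid: 34374769 = 1·23986677 + 10388092; 23986677 = 2·10388092 + 3210493; 10388092 = 3·3210493 + 756613; 3210493 = 4·756613 + 184041; 756613 = 4·184041 + 20449; 184041 = 9·20449 + 0. Last nonzero remainder: 20449.

20449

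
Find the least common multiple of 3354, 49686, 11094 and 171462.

lcm(3354, 49686) = 3354·49686/gcd = 166646844/78 = 2136498
lcm(2136498, 11094) = 2136498·11094/gcd = 23702308812/258 = 91869414
lcm(91869414, 171462) = 91869414·171462/gcd = 15752113463268/6 = 2625352243878

2625352243878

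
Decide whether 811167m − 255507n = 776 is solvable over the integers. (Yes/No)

No

By Bézout, 811167m − 255507n = 776 has integer solutions iff gcd(811167, 255507) | 776.
Euclid: 811167 = 3·255507 + 44646; 255507 = 5·44646 + 32277; 44646 = 1·32277 + 12369; 32277 = 2·12369 + 7539; 12369 = 1·7539 + 4830; 7539 = 1·4830 + 2709; 4830 = 1·2709 + 2121; 2709 = 1·2121 + 588; 2121 = 3·588 + 357; 588 = 1·357 + 231; 357 = 1·231 + 126; 231 = 1·126 + 105; 126 = 1·105 + 21; 105 = 5·21 + 0. gcd = 21; 776 mod 21 = 20. No.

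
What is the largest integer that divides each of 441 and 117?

9

Euclid: 441 = 3·117 + 90; 117 = 1·90 + 27; 90 = 3·27 + 9; 27 = 3·9 + 0. Last nonzero remainder: 9.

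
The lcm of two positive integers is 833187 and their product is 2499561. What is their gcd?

gcd·lcm = product, so gcd = 2499561/833187 = 3.

3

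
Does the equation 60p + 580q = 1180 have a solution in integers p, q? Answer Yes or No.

gcd(60, 580): 580 = 9·60 + 40; 60 = 1·40 + 20; 40 = 2·20 + 0 → 20
20 divides 1180, so a solution exists.

Yes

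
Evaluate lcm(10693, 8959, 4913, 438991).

276125339

10693 = 17² · 37; 8959 = 17² · 31; 4913 = 17³; 438991 = 7² · 17² · 31
lcm takes max exponent of each prime: 7² · 17³ · 31 · 37 = 276125339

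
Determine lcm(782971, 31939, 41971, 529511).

782971 = 7² · 19 · 29²; 31939 = 19 · 41²; 41971 = 19 · 47²; 529511 = 19 · 29 · 31²
lcm takes max exponent of each prime: 7² · 19 · 29² · 31² · 41² · 47² = 2794039192561099

2794039192561099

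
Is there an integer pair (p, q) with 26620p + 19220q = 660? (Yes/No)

gcd(26620, 19220): 26620 = 1·19220 + 7400; 19220 = 2·7400 + 4420; 7400 = 1·4420 + 2980; 4420 = 1·2980 + 1440; 2980 = 2·1440 + 100; 1440 = 14·100 + 40; 100 = 2·40 + 20; 40 = 2·20 + 0 → 20
20 divides 660, so a solution exists.

Yes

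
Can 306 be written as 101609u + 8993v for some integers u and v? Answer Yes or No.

By Bézout, 101609u + 8993v = 306 has integer solutions iff gcd(101609, 8993) | 306.
Euclid: 101609 = 11·8993 + 2686; 8993 = 3·2686 + 935; 2686 = 2·935 + 816; 935 = 1·816 + 119; 816 = 6·119 + 102; 119 = 1·102 + 17; 102 = 6·17 + 0. gcd = 17; 306 mod 17 = 0. Yes.

Yes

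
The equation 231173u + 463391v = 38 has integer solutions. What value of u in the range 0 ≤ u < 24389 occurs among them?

20398

Euclid: 463391 = 2·231173 + 1045; 231173 = 221·1045 + 228; 1045 = 4·228 + 133; 228 = 1·133 + 95; 133 = 1·95 + 38; 95 = 2·38 + 19; 38 = 2·19 + 0 → gcd = 19; 38 = 19·2.
Back-substitution yields 231173·(10199) + 463391·(-5088) = 19, so one solution is u = 10199·2 = 20398, v = -5088·2 = -10176.
Solutions in u differ by 463391/19 = 24389; the one in [0, 24389) is 20398 mod 24389 = 20398.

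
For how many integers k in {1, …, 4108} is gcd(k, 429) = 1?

Prime factors of 429: 3, 11, 13. Count integers ≤ 4108 divisible by none of them.
By inclusion–exclusion: 4108 − ⌊4108/3⌋ − ⌊4108/11⌋ − ⌊4108/13⌋ + ⌊4108/33⌋ + ⌊4108/39⌋ + ⌊4108/143⌋ − ⌊4108/429⌋ = 2298.

2298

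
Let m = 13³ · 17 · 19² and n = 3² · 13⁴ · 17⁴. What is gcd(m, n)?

37349

min exponent per shared prime: 13³ · 17 = 37349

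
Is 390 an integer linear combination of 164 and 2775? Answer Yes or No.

gcd(164, 2775): 2775 = 16·164 + 151; 164 = 1·151 + 13; 151 = 11·13 + 8; 13 = 1·8 + 5; 8 = 1·5 + 3; 5 = 1·3 + 2; 3 = 1·2 + 1; 2 = 2·1 + 0 → 1
1 divides 390, so a solution exists.

Yes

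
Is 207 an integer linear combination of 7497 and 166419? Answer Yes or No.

By Bézout, 7497p + 166419q = 207 has integer solutions iff gcd(7497, 166419) | 207.
Euclid: 166419 = 22·7497 + 1485; 7497 = 5·1485 + 72; 1485 = 20·72 + 45; 72 = 1·45 + 27; 45 = 1·27 + 18; 27 = 1·18 + 9; 18 = 2·9 + 0. gcd = 9; 207 mod 9 = 0. Yes.

Yes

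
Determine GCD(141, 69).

141 = 3 · 47
69 = 3 · 23
Common: 3 = 3

3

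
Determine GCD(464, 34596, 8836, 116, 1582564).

464 = 2⁴ · 29; 34596 = 2² · 3² · 31²; 8836 = 2² · 47²; 116 = 2² · 29; 1582564 = 2² · 17² · 37²
gcd takes min exponent of each prime: 2² = 4

4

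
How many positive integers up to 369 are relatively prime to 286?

155

286 = 2·11·13. Inclusion–exclusion on these primes:
369 − ⌊369/2⌋ − ⌊369/11⌋ − ⌊369/13⌋ + ⌊369/22⌋ + ⌊369/26⌋ + ⌊369/143⌋ − ⌊369/286⌋ = 155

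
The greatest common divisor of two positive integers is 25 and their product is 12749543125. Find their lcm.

For any two positive integers, gcd × lcm equals their product. Hence lcm = 12749543125 / 25 = 509981725.

509981725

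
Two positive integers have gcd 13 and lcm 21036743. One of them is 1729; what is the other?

158171

Using uv = gcd(u,v)·lcm(u,v) = 13·21036743 = 273477659, we get v = 273477659/1729 = 158171.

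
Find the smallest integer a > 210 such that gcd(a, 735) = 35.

Multiples of 35 above 210: 35·7, 35·8, … . Need the cofactor coprime to 735/35 = 21.
Checking s = 7, 8, … the first with gcd(s, 21) = 1 is s = 8, giving 280.

280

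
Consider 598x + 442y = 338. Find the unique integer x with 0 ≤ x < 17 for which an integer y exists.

5

Euclid: 598 = 1·442 + 156; 442 = 2·156 + 130; 156 = 1·130 + 26; 130 = 5·26 + 0 → gcd = 26; 338 = 26·13.
Back-substitution yields 598·(3) + 442·(-4) = 26, so one solution is x = 3·13 = 39, y = -4·13 = -52.
Solutions in x differ by 442/26 = 17; the one in [0, 17) is 39 mod 17 = 5.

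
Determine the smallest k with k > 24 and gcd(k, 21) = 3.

Multiples of 3 above 24: 3·9, 3·10, … . Need the cofactor coprime to 21/3 = 7.
Checking s = 9, 10, … the first with gcd(s, 7) = 1 is s = 9, giving 27.

27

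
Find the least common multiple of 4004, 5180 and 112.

2962960

lcm(4004, 5180) = 4004·5180/gcd = 20740720/28 = 740740
lcm(740740, 112) = 740740·112/gcd = 82962880/28 = 2962960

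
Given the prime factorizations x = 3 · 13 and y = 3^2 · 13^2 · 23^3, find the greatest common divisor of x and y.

min exponent per shared prime: 3 · 13 = 39

39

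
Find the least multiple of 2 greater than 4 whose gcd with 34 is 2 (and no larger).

gcd(t, 34) = 2 forces 2 | t; write t = 2s. Then gcd(2s, 2·17) = 2·gcd(s, 17), so need gcd(s, 17) = 1.
2s > 4 gives s ≥ 3. The least s ≥ 3 coprime to 17 is 3, so t = 2·3 = 6.

6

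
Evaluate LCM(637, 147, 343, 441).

40131

637 = 7² · 13; 147 = 3 · 7²; 343 = 7³; 441 = 3² · 7²
lcm takes max exponent of each prime: 3² · 7³ · 13 = 40131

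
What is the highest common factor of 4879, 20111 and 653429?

119

gcd(4879, 20111): 20111 = 4·4879 + 595; 4879 = 8·595 + 119; 595 = 5·119 + 0 → 119
gcd(119, 653429): 653429 = 5491·119 + 0 → 119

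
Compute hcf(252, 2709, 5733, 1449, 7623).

252 = 2² · 3² · 7; 2709 = 3² · 7 · 43; 5733 = 3² · 7² · 13; 1449 = 3² · 7 · 23; 7623 = 3² · 7 · 11²
gcd takes min exponent of each prime: 3² · 7 = 63

63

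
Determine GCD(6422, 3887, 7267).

gcd(6422, 3887): 6422 = 1·3887 + 2535; 3887 = 1·2535 + 1352; 2535 = 1·1352 + 1183; 1352 = 1·1183 + 169; 1183 = 7·169 + 0 → 169
gcd(169, 7267): 7267 = 43·169 + 0 → 169

169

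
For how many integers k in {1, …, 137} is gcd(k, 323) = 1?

122

323 = 17·19. Inclusion–exclusion on these primes:
137 − ⌊137/17⌋ − ⌊137/19⌋ + ⌊137/323⌋ = 122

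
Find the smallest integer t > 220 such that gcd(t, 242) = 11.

Multiples of 11 above 220: 11·21, 11·22, … . Need the cofactor coprime to 242/11 = 22.
Checking s = 21, 22, … the first with gcd(s, 22) = 1 is s = 21, giving 231.

231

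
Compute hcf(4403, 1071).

119

4403 = 7 · 17 · 37
1071 = 3² · 7 · 17
Common: 7 · 17 = 119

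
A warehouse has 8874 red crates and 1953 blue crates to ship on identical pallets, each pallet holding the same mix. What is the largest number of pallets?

Euclid: 8874 = 4·1953 + 1062; 1953 = 1·1062 + 891; 1062 = 1·891 + 171; 891 = 5·171 + 36; 171 = 4·36 + 27; 36 = 1·27 + 9; 27 = 3·9 + 0. Last nonzero remainder: 9.

9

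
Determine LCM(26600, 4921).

gcd first: 26600 = 5·4921 + 1995; 4921 = 2·1995 + 931; 1995 = 2·931 + 133; 931 = 7·133 + 0 → gcd = 133
lcm = 26600·4921/gcd = 130898600/133 = 984200

984200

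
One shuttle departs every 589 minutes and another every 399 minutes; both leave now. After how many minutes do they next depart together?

gcd first: 589 = 1·399 + 190; 399 = 2·190 + 19; 190 = 10·19 + 0 → gcd = 19
lcm = 589·399/gcd = 235011/19 = 12369

12369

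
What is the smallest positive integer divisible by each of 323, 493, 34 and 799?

880498

323 = 17 · 19; 493 = 17 · 29; 34 = 2 · 17; 799 = 17 · 47
lcm takes max exponent of each prime: 2 · 17 · 19 · 29 · 47 = 880498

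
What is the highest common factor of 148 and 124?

148 = 2² · 37
124 = 2² · 31
Common: 2² = 4

4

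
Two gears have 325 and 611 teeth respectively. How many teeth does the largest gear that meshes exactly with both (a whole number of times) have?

13

325 = 5² · 13
611 = 13 · 47
Common: 13 = 13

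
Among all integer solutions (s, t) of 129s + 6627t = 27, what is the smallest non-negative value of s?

Euclid: 6627 = 51·129 + 48; 129 = 2·48 + 33; 48 = 1·33 + 15; 33 = 2·15 + 3; 15 = 5·3 + 0 → gcd = 3; 27 = 3·9.
Back-substitution yields 129·(411) + 6627·(-8) = 3, so one solution is s = 411·9 = 3699, t = -8·9 = -72.
Solutions in s differ by 6627/3 = 2209; the one in [0, 2209) is 3699 mod 2209 = 1490.

1490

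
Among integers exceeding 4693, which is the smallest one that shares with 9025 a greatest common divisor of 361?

gcd(m, 9025) = 361 forces 361 | m; write m = 361s. Then gcd(361s, 361·25) = 361·gcd(s, 25), so need gcd(s, 25) = 1.
361s > 4693 gives s ≥ 14. The least s ≥ 14 coprime to 25 is 14, so m = 361·14 = 5054.

5054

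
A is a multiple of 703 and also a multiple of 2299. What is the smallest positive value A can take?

gcd first: 2299 = 3·703 + 190; 703 = 3·190 + 133; 190 = 1·133 + 57; 133 = 2·57 + 19; 57 = 3·19 + 0 → gcd = 19
lcm = 703·2299/gcd = 1616197/19 = 85063

85063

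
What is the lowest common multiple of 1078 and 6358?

1078 = 2 · 7² · 11; 6358 = 2 · 11 · 17²
max exponents: 2 · 7² · 11 · 17² = 311542

311542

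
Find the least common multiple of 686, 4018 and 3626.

686 = 2 · 7³; 4018 = 2 · 7² · 41; 3626 = 2 · 7² · 37
lcm takes max exponent of each prime: 2 · 7³ · 37 · 41 = 1040662

1040662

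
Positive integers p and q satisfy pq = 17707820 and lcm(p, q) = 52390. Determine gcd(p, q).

gcd·lcm = product, so gcd = 17707820/52390 = 338.

338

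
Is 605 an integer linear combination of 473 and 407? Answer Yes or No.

gcd(473, 407): 473 = 1·407 + 66; 407 = 6·66 + 11; 66 = 6·11 + 0 → 11
11 divides 605, so a solution exists.

Yes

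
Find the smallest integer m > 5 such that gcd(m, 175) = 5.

Multiples of 5 above 5: 5·2, 5·3, … . Need the cofactor coprime to 175/5 = 35.
Checking s = 2, 3, … the first with gcd(s, 35) = 1 is s = 2, giving 10.

10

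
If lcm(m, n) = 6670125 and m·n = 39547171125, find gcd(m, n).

gcd·lcm = product, so gcd = 39547171125/6670125 = 5929.

5929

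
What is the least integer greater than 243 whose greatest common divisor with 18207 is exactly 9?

261

Multiples of 9 above 243: 9·28, 9·29, … . Need the cofactor coprime to 18207/9 = 2023.
Checking s = 28, 29, … the first with gcd(s, 2023) = 1 is s = 29, giving 261.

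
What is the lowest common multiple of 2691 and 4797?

2691 = 3² · 13 · 23; 4797 = 3² · 13 · 41
max exponents: 3² · 13 · 23 · 41 = 110331

110331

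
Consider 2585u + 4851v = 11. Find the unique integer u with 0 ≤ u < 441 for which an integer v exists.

289

gcd(2585, 4851) = 11 (Euclid: 4851 = 1·2585 + 2266; 2585 = 1·2266 + 319; 2266 = 7·319 + 33; 319 = 9·33 + 22; 33 = 1·22 + 11; 22 = 2·11 + 0), and 11 | 11.
Extended Euclid: 2585·(-152) + 4851·(81) = 11. Scale by 1: u₀ = -152.
General solution u = u₀ + 441t; reducing mod 441 gives u = 289 (and v = -154).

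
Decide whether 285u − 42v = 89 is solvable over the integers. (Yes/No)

No

By Bézout, 285u − 42v = 89 has integer solutions iff gcd(285, 42) | 89.
Euclid: 285 = 6·42 + 33; 42 = 1·33 + 9; 33 = 3·9 + 6; 9 = 1·6 + 3; 6 = 2·3 + 0. gcd = 3; 89 mod 3 = 2. No.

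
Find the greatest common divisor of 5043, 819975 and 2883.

gcd(5043, 819975): 819975 = 162·5043 + 3009; 5043 = 1·3009 + 2034; 3009 = 1·2034 + 975; 2034 = 2·975 + 84; 975 = 11·84 + 51; 84 = 1·51 + 33; 51 = 1·33 + 18; 33 = 1·18 + 15; 18 = 1·15 + 3; 15 = 5·3 + 0 → 3
gcd(3, 2883): 2883 = 961·3 + 0 → 3

3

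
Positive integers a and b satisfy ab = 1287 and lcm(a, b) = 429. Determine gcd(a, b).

3

From gcd × lcm = ab: gcd = 1287 / 429 = 3.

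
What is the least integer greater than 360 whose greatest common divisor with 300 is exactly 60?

300 = 60·5. Any a with gcd(a, 300) = 60 is a multiple of 60, say 60s, with s coprime to 5.
Need s > 360/60, so s ≥ 7. First s ≥ 7 with gcd(s, 5) = 1 is s = 7. Thus a = 60·7 = 420.

420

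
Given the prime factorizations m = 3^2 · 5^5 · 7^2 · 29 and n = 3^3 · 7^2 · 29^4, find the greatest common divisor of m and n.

min exponent per shared prime: 3^2 · 7^2 · 29 = 12789

12789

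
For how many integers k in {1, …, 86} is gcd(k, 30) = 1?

23

30 = 2·3·5. Inclusion–exclusion on these primes:
86 − ⌊86/2⌋ − ⌊86/3⌋ − ⌊86/5⌋ + ⌊86/6⌋ + ⌊86/10⌋ + ⌊86/15⌋ − ⌊86/30⌋ = 23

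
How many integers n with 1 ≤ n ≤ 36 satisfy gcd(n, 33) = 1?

33 = 3·11. Inclusion–exclusion on these primes:
36 − ⌊36/3⌋ − ⌊36/11⌋ + ⌊36/33⌋ = 22

22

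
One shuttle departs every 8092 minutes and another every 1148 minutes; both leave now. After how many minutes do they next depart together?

8092 = 2² · 7 · 17²; 1148 = 2² · 7 · 41
max exponents: 2² · 7 · 17² · 41 = 331772

331772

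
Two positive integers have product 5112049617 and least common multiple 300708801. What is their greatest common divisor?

gcd·lcm = product, so gcd = 5112049617/300708801 = 17.

17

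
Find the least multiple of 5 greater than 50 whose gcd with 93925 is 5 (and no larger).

55

Multiples of 5 above 50: 5·11, 5·12, … . Need the cofactor coprime to 93925/5 = 18785.
Checking s = 11, 12, … the first with gcd(s, 18785) = 1 is s = 11, giving 55.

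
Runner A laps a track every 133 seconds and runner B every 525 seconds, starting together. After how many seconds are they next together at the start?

9975

gcd first: 525 = 3·133 + 126; 133 = 1·126 + 7; 126 = 18·7 + 0 → gcd = 7
lcm = 133·525/gcd = 69825/7 = 9975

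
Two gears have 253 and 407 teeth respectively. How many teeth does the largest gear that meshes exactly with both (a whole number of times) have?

253 = 11 · 23
407 = 11 · 37
Common: 11 = 11

11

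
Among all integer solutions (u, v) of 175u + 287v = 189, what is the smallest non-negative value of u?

6

gcd(175, 287) = 7 (Euclid: 287 = 1·175 + 112; 175 = 1·112 + 63; 112 = 1·63 + 49; 63 = 1·49 + 14; 49 = 3·14 + 7; 14 = 2·7 + 0), and 7 | 189.
Extended Euclid: 175·(-18) + 287·(11) = 7. Scale by 27: u₀ = -486.
General solution u = u₀ + 41t; reducing mod 41 gives u = 6 (and v = -3).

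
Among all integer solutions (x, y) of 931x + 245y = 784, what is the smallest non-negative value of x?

4

Euclid: 931 = 3·245 + 196; 245 = 1·196 + 49; 196 = 4·49 + 0 → gcd = 49; 784 = 49·16.
Back-substitution yields 931·(-1) + 245·(4) = 49, so one solution is x = -1·16 = -16, y = 4·16 = 64.
Solutions in x differ by 245/49 = 5; the one in [0, 5) is -16 mod 5 = 4.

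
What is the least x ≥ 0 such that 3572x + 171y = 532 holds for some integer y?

gcd(3572, 171) = 19 (Euclid: 3572 = 20·171 + 152; 171 = 1·152 + 19; 152 = 8·19 + 0), and 19 | 532.
Extended Euclid: 3572·(-1) + 171·(21) = 19. Scale by 28: x₀ = -28.
General solution x = x₀ + 9t; reducing mod 9 gives x = 8 (and y = -164).

8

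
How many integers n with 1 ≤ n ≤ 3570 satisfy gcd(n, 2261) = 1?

2729

Prime factors of 2261: 7, 17, 19. Count integers ≤ 3570 divisible by none of them.
By inclusion–exclusion: 3570 − ⌊3570/7⌋ − ⌊3570/17⌋ − ⌊3570/19⌋ + ⌊3570/119⌋ + ⌊3570/133⌋ + ⌊3570/323⌋ − ⌊3570/2261⌋ = 2729.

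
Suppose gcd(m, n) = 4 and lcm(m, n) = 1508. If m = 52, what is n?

m·n = gcd·lcm = 4·1508 = 6032, so n = 6032/52 = 116.

116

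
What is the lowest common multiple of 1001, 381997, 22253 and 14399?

1001 = 7 · 11 · 13; 381997 = 7 · 11³ · 41; 22253 = 7 · 11 · 17²; 14399 = 7 · 11² · 17
lcm takes max exponent of each prime: 7 · 11³ · 13 · 17² · 41 = 1435162729

1435162729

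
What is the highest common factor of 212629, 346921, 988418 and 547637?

212629 = 19³ · 31; 346921 = 19² · 31²; 988418 = 2 · 19² · 37²; 547637 = 19² · 37 · 41
gcd takes min exponent of each prime: 19² = 361

361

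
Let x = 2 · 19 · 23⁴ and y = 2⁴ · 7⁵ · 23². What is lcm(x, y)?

1429799456848

max exponent per prime: 2⁴ · 7⁵ · 19 · 23⁴ = 1429799456848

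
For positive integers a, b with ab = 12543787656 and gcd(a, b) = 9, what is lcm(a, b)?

1393754184

For any two positive integers, gcd × lcm equals their product. Hence lcm = 12543787656 / 9 = 1393754184.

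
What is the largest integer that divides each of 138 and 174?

6

138 = 2 · 3 · 23
174 = 2 · 3 · 29
Common: 2 · 3 = 6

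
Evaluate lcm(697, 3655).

gcd first: 3655 = 5·697 + 170; 697 = 4·170 + 17; 170 = 10·17 + 0 → gcd = 17
lcm = 697·3655/gcd = 2547535/17 = 149855

149855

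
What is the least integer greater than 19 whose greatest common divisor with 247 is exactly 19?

Multiples of 19 above 19: 19·2, 19·3, … . Need the cofactor coprime to 247/19 = 13.
Checking s = 2, 3, … the first with gcd(s, 13) = 1 is s = 2, giving 38.

38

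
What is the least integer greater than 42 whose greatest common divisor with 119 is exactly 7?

gcd(x, 119) = 7 forces 7 | x; write x = 7s. Then gcd(7s, 7·17) = 7·gcd(s, 17), so need gcd(s, 17) = 1.
7s > 42 gives s ≥ 7. The least s ≥ 7 coprime to 17 is 7, so x = 7·7 = 49.

49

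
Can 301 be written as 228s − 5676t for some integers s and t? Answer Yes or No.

By Bézout, 228s − 5676t = 301 has integer solutions iff gcd(228, 5676) | 301.
Euclid: 5676 = 24·228 + 204; 228 = 1·204 + 24; 204 = 8·24 + 12; 24 = 2·12 + 0. gcd = 12; 301 mod 12 = 1. No.

No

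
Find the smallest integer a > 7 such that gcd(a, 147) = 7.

gcd(a, 147) = 7 forces 7 | a; write a = 7s. Then gcd(7s, 7·21) = 7·gcd(s, 21), so need gcd(s, 21) = 1.
7s > 7 gives s ≥ 2. The least s ≥ 2 coprime to 21 is 2, so a = 7·2 = 14.

14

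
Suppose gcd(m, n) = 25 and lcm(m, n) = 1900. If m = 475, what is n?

100

Using mn = gcd(m,n)·lcm(m,n) = 25·1900 = 47500, we get n = 47500/475 = 100.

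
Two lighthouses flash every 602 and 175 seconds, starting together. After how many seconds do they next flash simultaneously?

gcd first: 602 = 3·175 + 77; 175 = 2·77 + 21; 77 = 3·21 + 14; 21 = 1·14 + 7; 14 = 2·7 + 0 → gcd = 7
lcm = 602·175/gcd = 105350/7 = 15050

15050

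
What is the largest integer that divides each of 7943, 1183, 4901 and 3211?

gcd(7943, 1183): 7943 = 6·1183 + 845; 1183 = 1·845 + 338; 845 = 2·338 + 169; 338 = 2·169 + 0 → 169
gcd(169, 4901): 4901 = 29·169 + 0 → 169
gcd(169, 3211): 3211 = 19·169 + 0 → 169

169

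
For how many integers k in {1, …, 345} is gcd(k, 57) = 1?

218

Prime factors of 57: 3, 19. Count integers ≤ 345 divisible by none of them.
By inclusion–exclusion: 345 − ⌊345/3⌋ − ⌊345/19⌋ + ⌊345/57⌋ = 218.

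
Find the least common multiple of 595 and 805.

gcd first: 805 = 1·595 + 210; 595 = 2·210 + 175; 210 = 1·175 + 35; 175 = 5·35 + 0 → gcd = 35
lcm = 595·805/gcd = 478975/35 = 13685

13685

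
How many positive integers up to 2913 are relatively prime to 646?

646 = 2·17·19. Inclusion–exclusion on these primes:
2913 − ⌊2913/2⌋ − ⌊2913/17⌋ − ⌊2913/19⌋ + ⌊2913/34⌋ + ⌊2913/38⌋ + ⌊2913/323⌋ − ⌊2913/646⌋ = 1299

1299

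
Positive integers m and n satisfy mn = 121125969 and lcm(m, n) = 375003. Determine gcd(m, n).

323

From gcd × lcm = mn: gcd = 121125969 / 375003 = 323.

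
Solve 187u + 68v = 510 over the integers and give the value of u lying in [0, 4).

Euclid: 187 = 2·68 + 51; 68 = 1·51 + 17; 51 = 3·17 + 0 → gcd = 17; 510 = 17·30.
Back-substitution yields 187·(-1) + 68·(3) = 17, so one solution is u = -1·30 = -30, v = 3·30 = 90.
Solutions in u differ by 68/17 = 4; the one in [0, 4) is -30 mod 4 = 2.

2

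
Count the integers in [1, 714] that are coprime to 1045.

493

Prime factors of 1045: 5, 11, 19. Count integers ≤ 714 divisible by none of them.
By inclusion–exclusion: 714 − ⌊714/5⌋ − ⌊714/11⌋ − ⌊714/19⌋ + ⌊714/55⌋ + ⌊714/95⌋ + ⌊714/209⌋ − ⌊714/1045⌋ = 493.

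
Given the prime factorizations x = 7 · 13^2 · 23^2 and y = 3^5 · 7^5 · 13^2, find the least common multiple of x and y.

365122713501

max exponent per prime: 3^5 · 7^5 · 13^2 · 23^2 = 365122713501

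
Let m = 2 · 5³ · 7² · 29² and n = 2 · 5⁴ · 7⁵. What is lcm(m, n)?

max exponent per prime: 2 · 5⁴ · 7⁵ · 29² = 17668358750

17668358750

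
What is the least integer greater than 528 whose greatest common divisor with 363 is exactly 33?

363 = 33·11. Any m with gcd(m, 363) = 33 is a multiple of 33, say 33s, with s coprime to 11.
Need s > 528/33, so s ≥ 17. First s ≥ 17 with gcd(s, 11) = 1 is s = 17. Thus m = 33·17 = 561.

561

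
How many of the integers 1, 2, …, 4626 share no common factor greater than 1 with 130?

Prime factors of 130: 2, 5, 13. Count integers ≤ 4626 divisible by none of them.
By inclusion–exclusion: 4626 − ⌊4626/2⌋ − ⌊4626/5⌋ − ⌊4626/13⌋ + ⌊4626/10⌋ + ⌊4626/26⌋ + ⌊4626/65⌋ − ⌊4626/130⌋ = 1708.

1708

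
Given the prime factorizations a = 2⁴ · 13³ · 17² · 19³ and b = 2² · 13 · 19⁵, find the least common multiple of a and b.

max exponent per prime: 2⁴ · 13³ · 17² · 19⁵ = 25154511461872

25154511461872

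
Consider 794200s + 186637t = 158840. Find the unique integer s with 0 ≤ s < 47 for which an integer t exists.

gcd(794200, 186637) = 3971 (Euclid: 794200 = 4·186637 + 47652; 186637 = 3·47652 + 43681; 47652 = 1·43681 + 3971; 43681 = 11·3971 + 0), and 3971 | 158840.
Extended Euclid: 794200·(4) + 186637·(-17) = 3971. Scale by 40: s₀ = 160.
General solution s = s₀ + 47k; reducing mod 47 gives s = 19 (and t = -80).

19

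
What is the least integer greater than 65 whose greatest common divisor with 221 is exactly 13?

78

Multiples of 13 above 65: 13·6, 13·7, … . Need the cofactor coprime to 221/13 = 17.
Checking s = 6, 7, … the first with gcd(s, 17) = 1 is s = 6, giving 78.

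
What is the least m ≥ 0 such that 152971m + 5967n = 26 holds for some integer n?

437

Euclid: 152971 = 25·5967 + 3796; 5967 = 1·3796 + 2171; 3796 = 1·2171 + 1625; 2171 = 1·1625 + 546; 1625 = 2·546 + 533; 546 = 1·533 + 13; 533 = 41·13 + 0 → gcd = 13; 26 = 13·2.
Back-substitution yields 152971·(-11) + 5967·(282) = 13, so one solution is m = -11·2 = -22, n = 282·2 = 564.
Solutions in m differ by 5967/13 = 459; the one in [0, 459) is -22 mod 459 = 437.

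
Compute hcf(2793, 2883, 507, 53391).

3

gcd(2793, 2883): 2883 = 1·2793 + 90; 2793 = 31·90 + 3; 90 = 30·3 + 0 → 3
gcd(3, 507): 507 = 169·3 + 0 → 3
gcd(3, 53391): 53391 = 17797·3 + 0 → 3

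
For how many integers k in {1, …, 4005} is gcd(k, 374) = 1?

Prime factors of 374: 2, 11, 17. Count integers ≤ 4005 divisible by none of them.
By inclusion–exclusion: 4005 − ⌊4005/2⌋ − ⌊4005/11⌋ − ⌊4005/17⌋ + ⌊4005/22⌋ + ⌊4005/34⌋ + ⌊4005/187⌋ − ⌊4005/374⌋ = 1714.

1714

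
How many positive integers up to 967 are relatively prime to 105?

105 = 3·5·7. Inclusion–exclusion on these primes:
967 − ⌊967/3⌋ − ⌊967/5⌋ − ⌊967/7⌋ + ⌊967/15⌋ + ⌊967/21⌋ + ⌊967/35⌋ − ⌊967/105⌋ = 442

442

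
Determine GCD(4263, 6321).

4263 = 3 · 7² · 29
6321 = 3 · 7² · 43
Common: 3 · 7² = 147

147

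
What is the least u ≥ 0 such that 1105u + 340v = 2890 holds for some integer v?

gcd(1105, 340) = 85 (Euclid: 1105 = 3·340 + 85; 340 = 4·85 + 0), and 85 | 2890.
Extended Euclid: 1105·(1) + 340·(-3) = 85. Scale by 34: u₀ = 34.
General solution u = u₀ + 4t; reducing mod 4 gives u = 2 (and v = 2).

2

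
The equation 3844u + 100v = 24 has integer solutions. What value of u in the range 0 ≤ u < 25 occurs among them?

21

Euclid: 3844 = 38·100 + 44; 100 = 2·44 + 12; 44 = 3·12 + 8; 12 = 1·8 + 4; 8 = 2·4 + 0 → gcd = 4; 24 = 4·6.
Back-substitution yields 3844·(-9) + 100·(346) = 4, so one solution is u = -9·6 = -54, v = 346·6 = 2076.
Solutions in u differ by 100/4 = 25; the one in [0, 25) is -54 mod 25 = 21.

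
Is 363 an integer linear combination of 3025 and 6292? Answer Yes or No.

Yes

By Bézout, 3025u − 6292v = 363 has integer solutions iff gcd(3025, 6292) | 363.
Euclid: 6292 = 2·3025 + 242; 3025 = 12·242 + 121; 242 = 2·121 + 0. gcd = 121; 363 mod 121 = 0. Yes.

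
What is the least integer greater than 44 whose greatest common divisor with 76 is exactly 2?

46

76 = 2·38. Any m with gcd(m, 76) = 2 is a multiple of 2, say 2s, with s coprime to 38.
Need s > 44/2, so s ≥ 23. First s ≥ 23 with gcd(s, 38) = 1 is s = 23. Thus m = 2·23 = 46.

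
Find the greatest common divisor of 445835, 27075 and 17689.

361

gcd(445835, 27075): 445835 = 16·27075 + 12635; 27075 = 2·12635 + 1805; 12635 = 7·1805 + 0 → 1805
gcd(1805, 17689): 17689 = 9·1805 + 1444; 1805 = 1·1444 + 361; 1444 = 4·361 + 0 → 361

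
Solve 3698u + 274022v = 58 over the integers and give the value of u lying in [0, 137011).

115522

Euclid: 274022 = 74·3698 + 370; 3698 = 9·370 + 368; 370 = 1·368 + 2; 368 = 184·2 + 0 → gcd = 2; 58 = 2·29.
Back-substitution yields 3698·(-741) + 274022·(10) = 2, so one solution is u = -741·29 = -21489, v = 10·29 = 290.
Solutions in u differ by 274022/2 = 137011; the one in [0, 137011) is -21489 mod 137011 = 115522.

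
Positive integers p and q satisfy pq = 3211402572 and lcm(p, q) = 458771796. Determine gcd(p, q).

7

From gcd × lcm = pq: gcd = 3211402572 / 458771796 = 7.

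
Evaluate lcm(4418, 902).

1992518

4418 = 2 · 47²; 902 = 2 · 11 · 41
max exponents: 2 · 11 · 41 · 47² = 1992518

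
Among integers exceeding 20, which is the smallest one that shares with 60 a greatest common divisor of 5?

Multiples of 5 above 20: 5·5, 5·6, … . Need the cofactor coprime to 60/5 = 12.
Checking s = 5, 6, … the first with gcd(s, 12) = 1 is s = 5, giving 25.

25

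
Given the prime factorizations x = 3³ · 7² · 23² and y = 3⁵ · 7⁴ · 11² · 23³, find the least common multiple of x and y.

858948868701

max exponent per prime: 3⁵ · 7⁴ · 11² · 23³ = 858948868701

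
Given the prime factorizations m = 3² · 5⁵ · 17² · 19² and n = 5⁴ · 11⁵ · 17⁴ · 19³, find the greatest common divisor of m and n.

min exponent per shared prime: 5⁴ · 17² · 19² = 65205625

65205625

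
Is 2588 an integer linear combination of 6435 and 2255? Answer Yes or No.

gcd(6435, 2255): 6435 = 2·2255 + 1925; 2255 = 1·1925 + 330; 1925 = 5·330 + 275; 330 = 1·275 + 55; 275 = 5·55 + 0 → 55
55 does not divide 2588, so a solution does not exist.

No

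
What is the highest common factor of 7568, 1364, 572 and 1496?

gcd(7568, 1364): 7568 = 5·1364 + 748; 1364 = 1·748 + 616; 748 = 1·616 + 132; 616 = 4·132 + 88; 132 = 1·88 + 44; 88 = 2·44 + 0 → 44
gcd(44, 572): 572 = 13·44 + 0 → 44
gcd(44, 1496): 1496 = 34·44 + 0 → 44

44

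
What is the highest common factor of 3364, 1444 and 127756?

4

gcd(3364, 1444): 3364 = 2·1444 + 476; 1444 = 3·476 + 16; 476 = 29·16 + 12; 16 = 1·12 + 4; 12 = 3·4 + 0 → 4
gcd(4, 127756): 127756 = 31939·4 + 0 → 4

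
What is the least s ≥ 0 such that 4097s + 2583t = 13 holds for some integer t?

1991

gcd(4097, 2583) = 1 (Euclid: 4097 = 1·2583 + 1514; 2583 = 1·1514 + 1069; 1514 = 1·1069 + 445; 1069 = 2·445 + 179; 445 = 2·179 + 87; 179 = 2·87 + 5; 87 = 17·5 + 2; 5 = 2·2 + 1; 2 = 2·1 + 0), and 1 | 13.
Extended Euclid: 4097·(-1039) + 2583·(1648) = 1. Scale by 13: s₀ = -13507.
General solution s = s₀ + 2583k; reducing mod 2583 gives s = 1991 (and t = -3158).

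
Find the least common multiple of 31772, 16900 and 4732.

5560100

31772 = 2² · 13² · 47; 16900 = 2² · 5² · 13²; 4732 = 2² · 7 · 13²
lcm takes max exponent of each prime: 2² · 5² · 7 · 13² · 47 = 5560100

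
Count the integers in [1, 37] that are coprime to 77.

29

Prime factors of 77: 7, 11. Count integers ≤ 37 divisible by none of them.
By inclusion–exclusion: 37 − ⌊37/7⌋ − ⌊37/11⌋ + ⌊37/77⌋ = 29.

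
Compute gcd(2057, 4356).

2057 = 11² · 17
4356 = 2² · 3² · 11²
Common: 11² = 121

121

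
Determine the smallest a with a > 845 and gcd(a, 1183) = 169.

1014

1183 = 169·7. Any a with gcd(a, 1183) = 169 is a multiple of 169, say 169s, with s coprime to 7.
Need s > 845/169, so s ≥ 6. First s ≥ 6 with gcd(s, 7) = 1 is s = 6. Thus a = 169·6 = 1014.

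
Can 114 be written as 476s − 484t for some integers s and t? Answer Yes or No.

No

gcd(476, 484): 484 = 1·476 + 8; 476 = 59·8 + 4; 8 = 2·4 + 0 → 4
4 does not divide 114, so a solution does not exist.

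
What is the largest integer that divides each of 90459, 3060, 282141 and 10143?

9

gcd(90459, 3060): 90459 = 29·3060 + 1719; 3060 = 1·1719 + 1341; 1719 = 1·1341 + 378; 1341 = 3·378 + 207; 378 = 1·207 + 171; 207 = 1·171 + 36; 171 = 4·36 + 27; 36 = 1·27 + 9; 27 = 3·9 + 0 → 9
gcd(9, 282141): 282141 = 31349·9 + 0 → 9
gcd(9, 10143): 10143 = 1127·9 + 0 → 9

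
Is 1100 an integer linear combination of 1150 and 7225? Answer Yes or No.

gcd(1150, 7225): 7225 = 6·1150 + 325; 1150 = 3·325 + 175; 325 = 1·175 + 150; 175 = 1·150 + 25; 150 = 6·25 + 0 → 25
25 divides 1100, so a solution exists.

Yes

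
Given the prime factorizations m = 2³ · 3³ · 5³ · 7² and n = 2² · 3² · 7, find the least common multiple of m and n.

max exponent per prime: 2³ · 3³ · 5³ · 7² = 1323000

1323000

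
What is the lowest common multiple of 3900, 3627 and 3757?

104820300

3900 = 2² · 3 · 5² · 13; 3627 = 3² · 13 · 31; 3757 = 13 · 17²
lcm takes max exponent of each prime: 2² · 3² · 5² · 13 · 17² · 31 = 104820300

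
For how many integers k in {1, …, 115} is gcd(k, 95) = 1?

87

Prime factors of 95: 5, 19. Count integers ≤ 115 divisible by none of them.
By inclusion–exclusion: 115 − ⌊115/5⌋ − ⌊115/19⌋ + ⌊115/95⌋ = 87.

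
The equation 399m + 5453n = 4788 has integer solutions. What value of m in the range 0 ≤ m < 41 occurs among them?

gcd(399, 5453) = 133 (Euclid: 5453 = 13·399 + 266; 399 = 1·266 + 133; 266 = 2·133 + 0), and 133 | 4788.
Extended Euclid: 399·(14) + 5453·(-1) = 133. Scale by 36: m₀ = 504.
General solution m = m₀ + 41t; reducing mod 41 gives m = 12 (and n = 0).

12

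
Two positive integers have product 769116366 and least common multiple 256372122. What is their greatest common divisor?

From gcd × lcm = mn: gcd = 769116366 / 256372122 = 3.

3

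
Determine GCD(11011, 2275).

91

Euclid: 11011 = 4·2275 + 1911; 2275 = 1·1911 + 364; 1911 = 5·364 + 91; 364 = 4·91 + 0. Last nonzero remainder: 91.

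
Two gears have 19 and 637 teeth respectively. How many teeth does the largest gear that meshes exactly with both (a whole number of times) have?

1

19 = 19
637 = 7² · 13
Common: 1 = 1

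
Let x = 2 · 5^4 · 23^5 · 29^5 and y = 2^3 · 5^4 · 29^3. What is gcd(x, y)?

30486250

min exponent per shared prime: 2 · 5^4 · 29^3 = 30486250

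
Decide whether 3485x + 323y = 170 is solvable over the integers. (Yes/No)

Yes

gcd(3485, 323): 3485 = 10·323 + 255; 323 = 1·255 + 68; 255 = 3·68 + 51; 68 = 1·51 + 17; 51 = 3·17 + 0 → 17
17 divides 170, so a solution exists.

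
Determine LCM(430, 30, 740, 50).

477300

lcm(430, 30) = 430·30/gcd = 12900/10 = 1290
lcm(1290, 740) = 1290·740/gcd = 954600/10 = 95460
lcm(95460, 50) = 95460·50/gcd = 4773000/10 = 477300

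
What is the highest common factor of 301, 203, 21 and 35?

301 = 7 · 43; 203 = 7 · 29; 21 = 3 · 7; 35 = 5 · 7
gcd takes min exponent of each prime: 7 = 7

7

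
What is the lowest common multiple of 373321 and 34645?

76530805

373321 = 13² · 47²; 34645 = 5 · 13² · 41
max exponents: 5 · 13² · 41 · 47² = 76530805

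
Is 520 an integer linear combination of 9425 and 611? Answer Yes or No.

Yes

By Bézout, 9425u − 611v = 520 has integer solutions iff gcd(9425, 611) | 520.
Euclid: 9425 = 15·611 + 260; 611 = 2·260 + 91; 260 = 2·91 + 78; 91 = 1·78 + 13; 78 = 6·13 + 0. gcd = 13; 520 mod 13 = 0. Yes.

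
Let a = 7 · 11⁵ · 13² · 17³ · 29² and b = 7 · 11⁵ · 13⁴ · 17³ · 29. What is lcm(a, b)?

133038590480536741

max exponent per prime: 7 · 11⁵ · 13⁴ · 17³ · 29² = 133038590480536741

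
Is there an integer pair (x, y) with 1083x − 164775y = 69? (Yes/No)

Yes

By Bézout, 1083x − 164775y = 69 has integer solutions iff gcd(1083, 164775) | 69.
Euclid: 164775 = 152·1083 + 159; 1083 = 6·159 + 129; 159 = 1·129 + 30; 129 = 4·30 + 9; 30 = 3·9 + 3; 9 = 3·3 + 0. gcd = 3; 69 mod 3 = 0. Yes.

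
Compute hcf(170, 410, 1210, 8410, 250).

10

170 = 2 · 5 · 17; 410 = 2 · 5 · 41; 1210 = 2 · 5 · 11²; 8410 = 2 · 5 · 29²; 250 = 2 · 5³
gcd takes min exponent of each prime: 2 · 5 = 10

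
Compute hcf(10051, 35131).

19

Euclid: 35131 = 3·10051 + 4978; 10051 = 2·4978 + 95; 4978 = 52·95 + 38; 95 = 2·38 + 19; 38 = 2·19 + 0. Last nonzero remainder: 19.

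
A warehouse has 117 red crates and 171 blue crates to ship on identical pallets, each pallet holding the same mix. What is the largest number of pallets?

Euclid: 171 = 1·117 + 54; 117 = 2·54 + 9; 54 = 6·9 + 0. Last nonzero remainder: 9.

9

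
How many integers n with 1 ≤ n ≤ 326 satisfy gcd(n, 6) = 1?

109

Prime factors of 6: 2, 3. Count integers ≤ 326 divisible by none of them.
By inclusion–exclusion: 326 − ⌊326/2⌋ − ⌊326/3⌋ + ⌊326/6⌋ = 109.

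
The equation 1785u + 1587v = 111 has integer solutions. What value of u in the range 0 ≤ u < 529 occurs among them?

233

Euclid: 1785 = 1·1587 + 198; 1587 = 8·198 + 3; 198 = 66·3 + 0 → gcd = 3; 111 = 3·37.
Back-substitution yields 1785·(-8) + 1587·(9) = 3, so one solution is u = -8·37 = -296, v = 9·37 = 333.
Solutions in u differ by 1587/3 = 529; the one in [0, 529) is -296 mod 529 = 233.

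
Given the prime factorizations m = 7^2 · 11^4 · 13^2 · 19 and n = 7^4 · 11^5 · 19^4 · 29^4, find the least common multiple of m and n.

max exponent per prime: 7^4 · 11^5 · 13^2 · 19^4 · 29^4 = 6023496826508462320019

6023496826508462320019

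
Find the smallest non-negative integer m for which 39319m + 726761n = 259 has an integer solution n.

Reduce mod 726761: 39319m ≡ 259 (mod 726761). With g = gcd(39319, 726761) = 7 dividing 259, divide through: 5617m ≡ 37 (mod 103823).
Since gcd(5617, 103823) = 1, m ≡ 37·(5617)⁻¹ ≡ 19297 (mod 103823). Smallest non-negative: 19297.

19297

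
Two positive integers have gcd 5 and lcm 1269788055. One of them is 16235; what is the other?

u·v = gcd·lcm = 5·1269788055 = 6348940275, so v = 6348940275/16235 = 391065.

391065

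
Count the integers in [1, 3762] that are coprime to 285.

Prime factors of 285: 3, 5, 19. Count integers ≤ 3762 divisible by none of them.
By inclusion–exclusion: 3762 − ⌊3762/3⌋ − ⌊3762/5⌋ − ⌊3762/19⌋ + ⌊3762/15⌋ + ⌊3762/57⌋ + ⌊3762/95⌋ − ⌊3762/285⌋ = 1900.

1900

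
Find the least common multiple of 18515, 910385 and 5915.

81389329385

18515 = 5 · 7 · 23²; 910385 = 5 · 7 · 19 · 37²; 5915 = 5 · 7 · 13²
lcm takes max exponent of each prime: 5 · 7 · 13² · 19 · 23² · 37² = 81389329385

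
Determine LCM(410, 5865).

480930

410 = 2 · 5 · 41; 5865 = 3 · 5 · 17 · 23
max exponents: 2 · 3 · 5 · 17 · 23 · 41 = 480930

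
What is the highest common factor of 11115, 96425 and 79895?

gcd(11115, 96425): 96425 = 8·11115 + 7505; 11115 = 1·7505 + 3610; 7505 = 2·3610 + 285; 3610 = 12·285 + 190; 285 = 1·190 + 95; 190 = 2·95 + 0 → 95
gcd(95, 79895): 79895 = 841·95 + 0 → 95

95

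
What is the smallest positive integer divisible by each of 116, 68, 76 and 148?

1386316

lcm(116, 68) = 116·68/gcd = 7888/4 = 1972
lcm(1972, 76) = 1972·76/gcd = 149872/4 = 37468
lcm(37468, 148) = 37468·148/gcd = 5545264/4 = 1386316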